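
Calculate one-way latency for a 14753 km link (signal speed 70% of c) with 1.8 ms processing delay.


Speed = 0.7 * 3e5 km/s = 210000 km/s
Propagation delay = 14753 / 210000 = 0.0703 s = 70.2524 ms
Processing delay = 1.8 ms
Total one-way latency = 72.0524 ms


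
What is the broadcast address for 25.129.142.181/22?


Network: 25.129.140.0/22
Host bits = 10
Set all host bits to 1:
Broadcast: 25.129.143.255


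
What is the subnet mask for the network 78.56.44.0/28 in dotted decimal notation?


/28 means 28 network bits, 4 host bits
Binary: 11111111111111111111111111110000
Mask: 255.255.255.240


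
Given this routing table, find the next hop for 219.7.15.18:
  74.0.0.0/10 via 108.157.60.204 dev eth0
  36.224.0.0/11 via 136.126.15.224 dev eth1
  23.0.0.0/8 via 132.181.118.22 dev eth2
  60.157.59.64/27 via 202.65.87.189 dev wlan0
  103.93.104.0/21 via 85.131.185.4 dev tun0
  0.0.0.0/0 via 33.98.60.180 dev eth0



Longest prefix match for 219.7.15.18:
  /10 74.0.0.0: no
  /11 36.224.0.0: no
  /8 23.0.0.0: no
  /27 60.157.59.64: no
  /21 103.93.104.0: no
  /0 0.0.0.0: MATCH
Selected: next-hop 33.98.60.180 via eth0 (matched /0)


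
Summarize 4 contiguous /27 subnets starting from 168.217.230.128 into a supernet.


Original prefix: /27
Number of subnets: 4 = 2^2
New prefix = 27 - 2 = 25
Supernet: 168.217.230.128/25


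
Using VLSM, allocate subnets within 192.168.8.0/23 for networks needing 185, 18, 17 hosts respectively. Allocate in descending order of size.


185 hosts -> /24 (254 usable): 192.168.8.0/24
18 hosts -> /27 (30 usable): 192.168.9.0/27
17 hosts -> /27 (30 usable): 192.168.9.32/27
Allocation: 192.168.8.0/24 (185 hosts, 254 usable); 192.168.9.0/27 (18 hosts, 30 usable); 192.168.9.32/27 (17 hosts, 30 usable)


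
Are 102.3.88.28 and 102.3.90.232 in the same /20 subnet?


Mask: 255.255.240.0
102.3.88.28 AND mask = 102.3.80.0
102.3.90.232 AND mask = 102.3.80.0
Yes, same subnet (102.3.80.0)


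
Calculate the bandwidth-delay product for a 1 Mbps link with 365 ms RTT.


BDP = bandwidth * RTT
= 1 Mbps * 365 ms
= 1 * 1e6 * 365 / 1000 bits
= 365000 bits
= 45625 bytes
= 44.5557 KB
BDP = 365000 bits (45625 bytes)


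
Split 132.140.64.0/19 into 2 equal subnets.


New prefix = 19 + 1 = 20
Each subnet has 4096 addresses
  132.140.64.0/20
  132.140.80.0/20
Subnets: 132.140.64.0/20, 132.140.80.0/20


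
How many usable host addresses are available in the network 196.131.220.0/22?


Host bits = 32 - 22 = 10
Total addresses = 2^10 = 1024
Usable = total - 2 (network and broadcast)
Usable hosts: 1022


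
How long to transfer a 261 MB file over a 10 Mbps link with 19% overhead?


Effective throughput = 10 * (1 - 19/100) = 8.1 Mbps
File size in Mb = 261 * 8 = 2088 Mb
Time = 2088 / 8.1
Time = 257.7778 seconds


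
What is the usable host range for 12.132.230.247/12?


Network: 12.128.0.0
Broadcast: 12.143.255.255
First usable = network + 1
Last usable = broadcast - 1
Range: 12.128.0.1 to 12.143.255.254


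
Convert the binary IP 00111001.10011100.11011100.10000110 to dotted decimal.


00111001 = 57
10011100 = 156
11011100 = 220
10000110 = 134
IP: 57.156.220.134


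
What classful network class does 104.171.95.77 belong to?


First octet: 104
Binary: 01101000
0xxxxxxx -> Class A (1-126)
Class A, default mask 255.0.0.0 (/8)


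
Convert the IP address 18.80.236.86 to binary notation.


18 = 00010010
80 = 01010000
236 = 11101100
86 = 01010110
Binary: 00010010.01010000.11101100.01010110


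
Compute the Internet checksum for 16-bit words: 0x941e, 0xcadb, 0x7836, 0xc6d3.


Sum all words (with carry folding):
+ 0x941e = 0x941e
+ 0xcadb = 0x5efa
+ 0x7836 = 0xd730
+ 0xc6d3 = 0x9e04
One's complement: ~0x9e04
Checksum = 0x61fb


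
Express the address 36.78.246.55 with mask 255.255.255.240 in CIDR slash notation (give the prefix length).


Binary: 11111111.11111111.11111111.11110000
Count leading 1s
Prefix: /28


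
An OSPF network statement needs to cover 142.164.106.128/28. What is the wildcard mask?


Subnet mask: 255.255.255.240
Wildcard = 255.255.255.255 - subnet mask
255 - 255 = 0
255 - 255 = 0
255 - 255 = 0
255 - 240 = 15
Wildcard: 0.0.0.15


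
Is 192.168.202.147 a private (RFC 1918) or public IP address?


RFC 1918 private ranges:
  10.0.0.0/8 (10.0.0.0 - 10.255.255.255)
  172.16.0.0/12 (172.16.0.0 - 172.31.255.255)
  192.168.0.0/16 (192.168.0.0 - 192.168.255.255)
Private (in 192.168.0.0/16)


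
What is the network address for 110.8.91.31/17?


IP:   01101110.00001000.01011011.00011111
Mask: 11111111.11111111.10000000.00000000
AND operation:
Net:  01101110.00001000.00000000.00000000
Network: 110.8.0.0/17


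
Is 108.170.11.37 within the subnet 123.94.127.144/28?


Subnet network: 123.94.127.144
Test IP AND mask: 108.170.11.32
No, 108.170.11.37 is not in 123.94.127.144/28


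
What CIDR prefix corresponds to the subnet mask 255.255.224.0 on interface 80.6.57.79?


Binary: 11111111.11111111.11100000.00000000
Count leading 1s
Prefix: /19


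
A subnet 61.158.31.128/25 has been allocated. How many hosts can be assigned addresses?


Host bits = 32 - 25 = 7
Total addresses = 2^7 = 128
Usable = total - 2 (network and broadcast)
Usable hosts: 126


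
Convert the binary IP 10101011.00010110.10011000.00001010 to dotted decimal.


10101011 = 171
00010110 = 22
10011000 = 152
00001010 = 10
IP: 171.22.152.10


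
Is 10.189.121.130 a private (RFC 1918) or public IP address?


RFC 1918 private ranges:
  10.0.0.0/8 (10.0.0.0 - 10.255.255.255)
  172.16.0.0/12 (172.16.0.0 - 172.31.255.255)
  192.168.0.0/16 (192.168.0.0 - 192.168.255.255)
Private (in 10.0.0.0/8)


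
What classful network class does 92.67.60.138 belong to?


First octet: 92
Binary: 01011100
0xxxxxxx -> Class A (1-126)
Class A, default mask 255.0.0.0 (/8)


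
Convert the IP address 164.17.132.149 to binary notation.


164 = 10100100
17 = 00010001
132 = 10000100
149 = 10010101
Binary: 10100100.00010001.10000100.10010101


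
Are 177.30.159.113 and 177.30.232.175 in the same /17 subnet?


Mask: 255.255.128.0
177.30.159.113 AND mask = 177.30.128.0
177.30.232.175 AND mask = 177.30.128.0
Yes, same subnet (177.30.128.0)


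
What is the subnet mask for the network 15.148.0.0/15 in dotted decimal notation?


/15 means 15 network bits, 17 host bits
Binary: 11111111111111100000000000000000
Mask: 255.254.0.0


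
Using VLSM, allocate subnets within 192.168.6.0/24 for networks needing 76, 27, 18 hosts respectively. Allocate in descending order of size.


76 hosts -> /25 (126 usable): 192.168.6.0/25
27 hosts -> /27 (30 usable): 192.168.6.128/27
18 hosts -> /27 (30 usable): 192.168.6.160/27
Allocation: 192.168.6.0/25 (76 hosts, 126 usable); 192.168.6.128/27 (27 hosts, 30 usable); 192.168.6.160/27 (18 hosts, 30 usable)


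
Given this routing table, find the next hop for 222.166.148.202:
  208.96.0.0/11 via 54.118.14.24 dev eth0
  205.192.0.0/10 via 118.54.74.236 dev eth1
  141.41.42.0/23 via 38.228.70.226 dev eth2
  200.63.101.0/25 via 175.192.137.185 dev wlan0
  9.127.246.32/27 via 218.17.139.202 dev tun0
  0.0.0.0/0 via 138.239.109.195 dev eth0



Longest prefix match for 222.166.148.202:
  /11 208.96.0.0: no
  /10 205.192.0.0: no
  /23 141.41.42.0: no
  /25 200.63.101.0: no
  /27 9.127.246.32: no
  /0 0.0.0.0: MATCH
Selected: next-hop 138.239.109.195 via eth0 (matched /0)


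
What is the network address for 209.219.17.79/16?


IP:   11010001.11011011.00010001.01001111
Mask: 11111111.11111111.00000000.00000000
AND operation:
Net:  11010001.11011011.00000000.00000000
Network: 209.219.0.0/16


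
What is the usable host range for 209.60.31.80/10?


Network: 209.0.0.0
Broadcast: 209.63.255.255
First usable = network + 1
Last usable = broadcast - 1
Range: 209.0.0.1 to 209.63.255.254


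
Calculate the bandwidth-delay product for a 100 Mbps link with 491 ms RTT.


BDP = bandwidth * RTT
= 100 Mbps * 491 ms
= 100 * 1e6 * 491 / 1000 bits
= 49100000 bits
= 6137500 bytes
= 5993.6523 KB
BDP = 49100000 bits (6137500 bytes)


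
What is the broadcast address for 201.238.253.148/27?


Network: 201.238.253.128/27
Host bits = 5
Set all host bits to 1:
Broadcast: 201.238.253.159


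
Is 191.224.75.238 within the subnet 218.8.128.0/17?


Subnet network: 218.8.128.0
Test IP AND mask: 191.224.0.0
No, 191.224.75.238 is not in 218.8.128.0/17


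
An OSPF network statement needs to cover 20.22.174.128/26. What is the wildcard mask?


Subnet mask: 255.255.255.192
Wildcard = 255.255.255.255 - subnet mask
255 - 255 = 0
255 - 255 = 0
255 - 255 = 0
255 - 192 = 63
Wildcard: 0.0.0.63


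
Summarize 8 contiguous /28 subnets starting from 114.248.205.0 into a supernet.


Original prefix: /28
Number of subnets: 8 = 2^3
New prefix = 28 - 3 = 25
Supernet: 114.248.205.0/25


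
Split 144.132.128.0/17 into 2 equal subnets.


New prefix = 17 + 1 = 18
Each subnet has 16384 addresses
  144.132.128.0/18
  144.132.192.0/18
Subnets: 144.132.128.0/18, 144.132.192.0/18


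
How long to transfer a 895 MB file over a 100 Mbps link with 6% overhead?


Effective throughput = 100 * (1 - 6/100) = 94 Mbps
File size in Mb = 895 * 8 = 7160 Mb
Time = 7160 / 94
Time = 76.1702 seconds


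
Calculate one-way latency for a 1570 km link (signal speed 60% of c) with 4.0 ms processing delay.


Speed = 0.6 * 3e5 km/s = 180000 km/s
Propagation delay = 1570 / 180000 = 0.0087 s = 8.7222 ms
Processing delay = 4.0 ms
Total one-way latency = 12.7222 ms


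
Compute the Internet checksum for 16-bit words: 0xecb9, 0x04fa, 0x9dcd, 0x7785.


Sum all words (with carry folding):
+ 0xecb9 = 0xecb9
+ 0x04fa = 0xf1b3
+ 0x9dcd = 0x8f81
+ 0x7785 = 0x0707
One's complement: ~0x0707
Checksum = 0xf8f8


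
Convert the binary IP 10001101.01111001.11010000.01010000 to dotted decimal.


10001101 = 141
01111001 = 121
11010000 = 208
01010000 = 80
IP: 141.121.208.80


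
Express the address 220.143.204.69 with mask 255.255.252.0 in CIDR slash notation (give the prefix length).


Binary: 11111111.11111111.11111100.00000000
Count leading 1s
Prefix: /22


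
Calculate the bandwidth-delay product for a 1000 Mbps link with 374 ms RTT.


BDP = bandwidth * RTT
= 1000 Mbps * 374 ms
= 1000 * 1e6 * 374 / 1000 bits
= 374000000 bits
= 46750000 bytes
= 45654.2969 KB
BDP = 374000000 bits (46750000 bytes)


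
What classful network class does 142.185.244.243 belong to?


First octet: 142
Binary: 10001110
10xxxxxx -> Class B (128-191)
Class B, default mask 255.255.0.0 (/16)


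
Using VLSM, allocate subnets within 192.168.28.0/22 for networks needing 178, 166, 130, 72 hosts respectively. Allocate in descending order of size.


178 hosts -> /24 (254 usable): 192.168.28.0/24
166 hosts -> /24 (254 usable): 192.168.29.0/24
130 hosts -> /24 (254 usable): 192.168.30.0/24
72 hosts -> /25 (126 usable): 192.168.31.0/25
Allocation: 192.168.28.0/24 (178 hosts, 254 usable); 192.168.29.0/24 (166 hosts, 254 usable); 192.168.30.0/24 (130 hosts, 254 usable); 192.168.31.0/25 (72 hosts, 126 usable)


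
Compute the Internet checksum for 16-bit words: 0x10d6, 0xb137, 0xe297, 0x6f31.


Sum all words (with carry folding):
+ 0x10d6 = 0x10d6
+ 0xb137 = 0xc20d
+ 0xe297 = 0xa4a5
+ 0x6f31 = 0x13d7
One's complement: ~0x13d7
Checksum = 0xec28


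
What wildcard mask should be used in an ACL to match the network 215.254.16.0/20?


Subnet mask: 255.255.240.0
Wildcard = 255.255.255.255 - subnet mask
255 - 255 = 0
255 - 255 = 0
255 - 240 = 15
255 - 0 = 255
Wildcard: 0.0.15.255


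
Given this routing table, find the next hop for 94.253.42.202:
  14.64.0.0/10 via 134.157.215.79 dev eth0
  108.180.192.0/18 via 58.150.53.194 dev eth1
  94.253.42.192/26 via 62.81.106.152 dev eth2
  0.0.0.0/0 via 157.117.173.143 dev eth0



Longest prefix match for 94.253.42.202:
  /10 14.64.0.0: no
  /18 108.180.192.0: no
  /26 94.253.42.192: MATCH
  /0 0.0.0.0: MATCH
Selected: next-hop 62.81.106.152 via eth2 (matched /26)


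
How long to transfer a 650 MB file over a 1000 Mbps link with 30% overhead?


Effective throughput = 1000 * (1 - 30/100) = 700 Mbps
File size in Mb = 650 * 8 = 5200 Mb
Time = 5200 / 700
Time = 7.4286 seconds


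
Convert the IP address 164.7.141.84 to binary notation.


164 = 10100100
7 = 00000111
141 = 10001101
84 = 01010100
Binary: 10100100.00000111.10001101.01010100


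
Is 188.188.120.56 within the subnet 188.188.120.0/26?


Subnet network: 188.188.120.0
Test IP AND mask: 188.188.120.0
Yes, 188.188.120.56 is in 188.188.120.0/26


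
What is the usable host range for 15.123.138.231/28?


Network: 15.123.138.224
Broadcast: 15.123.138.239
First usable = network + 1
Last usable = broadcast - 1
Range: 15.123.138.225 to 15.123.138.238


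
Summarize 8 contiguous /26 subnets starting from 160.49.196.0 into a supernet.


Original prefix: /26
Number of subnets: 8 = 2^3
New prefix = 26 - 3 = 23
Supernet: 160.49.196.0/23


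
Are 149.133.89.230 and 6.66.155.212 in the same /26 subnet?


Mask: 255.255.255.192
149.133.89.230 AND mask = 149.133.89.192
6.66.155.212 AND mask = 6.66.155.192
No, different subnets (149.133.89.192 vs 6.66.155.192)


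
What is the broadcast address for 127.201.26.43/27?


Network: 127.201.26.32/27
Host bits = 5
Set all host bits to 1:
Broadcast: 127.201.26.63


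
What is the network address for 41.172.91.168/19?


IP:   00101001.10101100.01011011.10101000
Mask: 11111111.11111111.11100000.00000000
AND operation:
Net:  00101001.10101100.01000000.00000000
Network: 41.172.64.0/19


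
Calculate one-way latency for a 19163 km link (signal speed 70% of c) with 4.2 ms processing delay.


Speed = 0.7 * 3e5 km/s = 210000 km/s
Propagation delay = 19163 / 210000 = 0.0913 s = 91.2524 ms
Processing delay = 4.2 ms
Total one-way latency = 95.4524 ms


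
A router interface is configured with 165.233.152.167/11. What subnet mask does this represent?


/11 means 11 network bits, 21 host bits
Binary: 11111111111000000000000000000000
Mask: 255.224.0.0


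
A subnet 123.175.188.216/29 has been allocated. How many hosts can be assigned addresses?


Host bits = 32 - 29 = 3
Total addresses = 2^3 = 8
Usable = total - 2 (network and broadcast)
Usable hosts: 6


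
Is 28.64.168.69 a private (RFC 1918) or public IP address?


RFC 1918 private ranges:
  10.0.0.0/8 (10.0.0.0 - 10.255.255.255)
  172.16.0.0/12 (172.16.0.0 - 172.31.255.255)
  192.168.0.0/16 (192.168.0.0 - 192.168.255.255)
Public (not in any RFC 1918 range)


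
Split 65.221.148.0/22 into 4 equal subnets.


New prefix = 22 + 2 = 24
Each subnet has 256 addresses
  65.221.148.0/24
  65.221.149.0/24
  65.221.150.0/24
  65.221.151.0/24
Subnets: 65.221.148.0/24, 65.221.149.0/24, 65.221.150.0/24, 65.221.151.0/24


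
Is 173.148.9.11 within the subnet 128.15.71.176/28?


Subnet network: 128.15.71.176
Test IP AND mask: 173.148.9.0
No, 173.148.9.11 is not in 128.15.71.176/28


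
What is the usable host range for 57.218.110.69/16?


Network: 57.218.0.0
Broadcast: 57.218.255.255
First usable = network + 1
Last usable = broadcast - 1
Range: 57.218.0.1 to 57.218.255.254


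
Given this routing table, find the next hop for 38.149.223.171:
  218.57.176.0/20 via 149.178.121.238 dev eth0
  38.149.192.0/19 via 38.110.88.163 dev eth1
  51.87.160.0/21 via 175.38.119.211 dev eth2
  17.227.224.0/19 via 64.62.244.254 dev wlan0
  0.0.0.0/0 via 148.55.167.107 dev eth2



Longest prefix match for 38.149.223.171:
  /20 218.57.176.0: no
  /19 38.149.192.0: MATCH
  /21 51.87.160.0: no
  /19 17.227.224.0: no
  /0 0.0.0.0: MATCH
Selected: next-hop 38.110.88.163 via eth1 (matched /19)


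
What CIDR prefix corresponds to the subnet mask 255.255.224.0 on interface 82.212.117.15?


Binary: 11111111.11111111.11100000.00000000
Count leading 1s
Prefix: /19


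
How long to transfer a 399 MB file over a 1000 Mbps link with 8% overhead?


Effective throughput = 1000 * (1 - 8/100) = 920 Mbps
File size in Mb = 399 * 8 = 3192 Mb
Time = 3192 / 920
Time = 3.4696 seconds


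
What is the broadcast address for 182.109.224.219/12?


Network: 182.96.0.0/12
Host bits = 20
Set all host bits to 1:
Broadcast: 182.111.255.255


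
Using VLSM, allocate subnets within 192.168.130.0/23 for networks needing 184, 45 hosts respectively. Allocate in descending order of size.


184 hosts -> /24 (254 usable): 192.168.130.0/24
45 hosts -> /26 (62 usable): 192.168.131.0/26
Allocation: 192.168.130.0/24 (184 hosts, 254 usable); 192.168.131.0/26 (45 hosts, 62 usable)


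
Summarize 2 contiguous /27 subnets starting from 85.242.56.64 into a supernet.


Original prefix: /27
Number of subnets: 2 = 2^1
New prefix = 27 - 1 = 26
Supernet: 85.242.56.64/26


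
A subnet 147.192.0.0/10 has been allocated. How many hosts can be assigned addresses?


Host bits = 32 - 10 = 22
Total addresses = 2^22 = 4194304
Usable = total - 2 (network and broadcast)
Usable hosts: 4194302


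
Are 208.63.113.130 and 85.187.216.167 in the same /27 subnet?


Mask: 255.255.255.224
208.63.113.130 AND mask = 208.63.113.128
85.187.216.167 AND mask = 85.187.216.160
No, different subnets (208.63.113.128 vs 85.187.216.160)


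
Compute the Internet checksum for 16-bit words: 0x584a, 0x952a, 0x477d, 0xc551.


Sum all words (with carry folding):
+ 0x584a = 0x584a
+ 0x952a = 0xed74
+ 0x477d = 0x34f2
+ 0xc551 = 0xfa43
One's complement: ~0xfa43
Checksum = 0x05bc


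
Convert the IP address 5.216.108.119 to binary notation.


5 = 00000101
216 = 11011000
108 = 01101100
119 = 01110111
Binary: 00000101.11011000.01101100.01110111


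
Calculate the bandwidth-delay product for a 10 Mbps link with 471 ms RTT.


BDP = bandwidth * RTT
= 10 Mbps * 471 ms
= 10 * 1e6 * 471 / 1000 bits
= 4710000 bits
= 588750 bytes
= 574.9512 KB
BDP = 4710000 bits (588750 bytes)


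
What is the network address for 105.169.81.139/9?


IP:   01101001.10101001.01010001.10001011
Mask: 11111111.10000000.00000000.00000000
AND operation:
Net:  01101001.10000000.00000000.00000000
Network: 105.128.0.0/9


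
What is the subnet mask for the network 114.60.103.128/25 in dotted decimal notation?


/25 means 25 network bits, 7 host bits
Binary: 11111111111111111111111110000000
Mask: 255.255.255.128


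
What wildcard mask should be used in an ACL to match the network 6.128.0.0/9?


Subnet mask: 255.128.0.0
Wildcard = 255.255.255.255 - subnet mask
255 - 255 = 0
255 - 128 = 127
255 - 0 = 255
255 - 0 = 255
Wildcard: 0.127.255.255


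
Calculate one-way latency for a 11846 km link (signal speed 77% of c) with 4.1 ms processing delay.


Speed = 0.77 * 3e5 km/s = 231000 km/s
Propagation delay = 11846 / 231000 = 0.0513 s = 51.2814 ms
Processing delay = 4.1 ms
Total one-way latency = 55.3814 ms


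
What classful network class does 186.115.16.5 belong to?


First octet: 186
Binary: 10111010
10xxxxxx -> Class B (128-191)
Class B, default mask 255.255.0.0 (/16)


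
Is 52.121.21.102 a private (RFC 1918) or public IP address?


RFC 1918 private ranges:
  10.0.0.0/8 (10.0.0.0 - 10.255.255.255)
  172.16.0.0/12 (172.16.0.0 - 172.31.255.255)
  192.168.0.0/16 (192.168.0.0 - 192.168.255.255)
Public (not in any RFC 1918 range)


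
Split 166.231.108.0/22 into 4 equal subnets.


New prefix = 22 + 2 = 24
Each subnet has 256 addresses
  166.231.108.0/24
  166.231.109.0/24
  166.231.110.0/24
  166.231.111.0/24
Subnets: 166.231.108.0/24, 166.231.109.0/24, 166.231.110.0/24, 166.231.111.0/24


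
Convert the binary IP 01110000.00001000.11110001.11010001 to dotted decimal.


01110000 = 112
00001000 = 8
11110001 = 241
11010001 = 209
IP: 112.8.241.209


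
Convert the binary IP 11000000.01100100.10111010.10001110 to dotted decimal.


11000000 = 192
01100100 = 100
10111010 = 186
10001110 = 142
IP: 192.100.186.142


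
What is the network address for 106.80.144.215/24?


IP:   01101010.01010000.10010000.11010111
Mask: 11111111.11111111.11111111.00000000
AND operation:
Net:  01101010.01010000.10010000.00000000
Network: 106.80.144.0/24


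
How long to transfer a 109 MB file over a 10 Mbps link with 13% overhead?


Effective throughput = 10 * (1 - 13/100) = 8.7 Mbps
File size in Mb = 109 * 8 = 872 Mb
Time = 872 / 8.7
Time = 100.2299 seconds


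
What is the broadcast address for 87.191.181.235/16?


Network: 87.191.0.0/16
Host bits = 16
Set all host bits to 1:
Broadcast: 87.191.255.255


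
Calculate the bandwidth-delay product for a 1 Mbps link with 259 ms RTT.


BDP = bandwidth * RTT
= 1 Mbps * 259 ms
= 1 * 1e6 * 259 / 1000 bits
= 259000 bits
= 32375 bytes
= 31.6162 KB
BDP = 259000 bits (32375 bytes)


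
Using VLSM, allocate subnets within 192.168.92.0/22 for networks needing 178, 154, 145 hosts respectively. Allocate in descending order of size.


178 hosts -> /24 (254 usable): 192.168.92.0/24
154 hosts -> /24 (254 usable): 192.168.93.0/24
145 hosts -> /24 (254 usable): 192.168.94.0/24
Allocation: 192.168.92.0/24 (178 hosts, 254 usable); 192.168.93.0/24 (154 hosts, 254 usable); 192.168.94.0/24 (145 hosts, 254 usable)


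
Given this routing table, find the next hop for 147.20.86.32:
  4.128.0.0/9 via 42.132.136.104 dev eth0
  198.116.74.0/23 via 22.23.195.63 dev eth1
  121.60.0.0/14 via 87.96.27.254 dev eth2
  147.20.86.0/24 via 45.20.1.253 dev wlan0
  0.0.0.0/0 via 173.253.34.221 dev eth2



Longest prefix match for 147.20.86.32:
  /9 4.128.0.0: no
  /23 198.116.74.0: no
  /14 121.60.0.0: no
  /24 147.20.86.0: MATCH
  /0 0.0.0.0: MATCH
Selected: next-hop 45.20.1.253 via wlan0 (matched /24)


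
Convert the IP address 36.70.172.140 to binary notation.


36 = 00100100
70 = 01000110
172 = 10101100
140 = 10001100
Binary: 00100100.01000110.10101100.10001100


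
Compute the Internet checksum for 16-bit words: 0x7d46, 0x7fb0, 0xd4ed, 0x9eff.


Sum all words (with carry folding):
+ 0x7d46 = 0x7d46
+ 0x7fb0 = 0xfcf6
+ 0xd4ed = 0xd1e4
+ 0x9eff = 0x70e4
One's complement: ~0x70e4
Checksum = 0x8f1b


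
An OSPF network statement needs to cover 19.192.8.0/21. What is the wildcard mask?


Subnet mask: 255.255.248.0
Wildcard = 255.255.255.255 - subnet mask
255 - 255 = 0
255 - 255 = 0
255 - 248 = 7
255 - 0 = 255
Wildcard: 0.0.7.255


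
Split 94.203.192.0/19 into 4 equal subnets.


New prefix = 19 + 2 = 21
Each subnet has 2048 addresses
  94.203.192.0/21
  94.203.200.0/21
  94.203.208.0/21
  94.203.216.0/21
Subnets: 94.203.192.0/21, 94.203.200.0/21, 94.203.208.0/21, 94.203.216.0/21


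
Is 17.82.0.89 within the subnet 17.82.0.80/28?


Subnet network: 17.82.0.80
Test IP AND mask: 17.82.0.80
Yes, 17.82.0.89 is in 17.82.0.80/28


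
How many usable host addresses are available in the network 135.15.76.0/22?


Host bits = 32 - 22 = 10
Total addresses = 2^10 = 1024
Usable = total - 2 (network and broadcast)
Usable hosts: 1022


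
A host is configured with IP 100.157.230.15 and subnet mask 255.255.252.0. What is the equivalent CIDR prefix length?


Binary: 11111111.11111111.11111100.00000000
Count leading 1s
Prefix: /22


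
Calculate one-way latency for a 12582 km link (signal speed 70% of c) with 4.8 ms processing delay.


Speed = 0.7 * 3e5 km/s = 210000 km/s
Propagation delay = 12582 / 210000 = 0.0599 s = 59.9143 ms
Processing delay = 4.8 ms
Total one-way latency = 64.7143 ms


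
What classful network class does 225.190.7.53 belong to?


First octet: 225
Binary: 11100001
1110xxxx -> Class D (224-239)
Class D (multicast), default mask N/A


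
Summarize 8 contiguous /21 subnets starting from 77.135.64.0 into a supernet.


Original prefix: /21
Number of subnets: 8 = 2^3
New prefix = 21 - 3 = 18
Supernet: 77.135.64.0/18


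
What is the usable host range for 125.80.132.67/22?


Network: 125.80.132.0
Broadcast: 125.80.135.255
First usable = network + 1
Last usable = broadcast - 1
Range: 125.80.132.1 to 125.80.135.254


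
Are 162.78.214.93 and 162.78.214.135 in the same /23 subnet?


Mask: 255.255.254.0
162.78.214.93 AND mask = 162.78.214.0
162.78.214.135 AND mask = 162.78.214.0
Yes, same subnet (162.78.214.0)


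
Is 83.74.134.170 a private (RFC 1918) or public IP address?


RFC 1918 private ranges:
  10.0.0.0/8 (10.0.0.0 - 10.255.255.255)
  172.16.0.0/12 (172.16.0.0 - 172.31.255.255)
  192.168.0.0/16 (192.168.0.0 - 192.168.255.255)
Public (not in any RFC 1918 range)


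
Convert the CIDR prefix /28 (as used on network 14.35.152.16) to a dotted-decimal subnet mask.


/28 means 28 network bits, 4 host bits
Binary: 11111111111111111111111111110000
Mask: 255.255.255.240


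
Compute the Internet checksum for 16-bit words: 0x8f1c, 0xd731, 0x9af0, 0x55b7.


Sum all words (with carry folding):
+ 0x8f1c = 0x8f1c
+ 0xd731 = 0x664e
+ 0x9af0 = 0x013f
+ 0x55b7 = 0x56f6
One's complement: ~0x56f6
Checksum = 0xa909


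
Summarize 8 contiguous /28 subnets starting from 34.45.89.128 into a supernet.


Original prefix: /28
Number of subnets: 8 = 2^3
New prefix = 28 - 3 = 25
Supernet: 34.45.89.128/25


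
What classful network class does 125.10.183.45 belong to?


First octet: 125
Binary: 01111101
0xxxxxxx -> Class A (1-126)
Class A, default mask 255.0.0.0 (/8)


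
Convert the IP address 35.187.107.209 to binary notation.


35 = 00100011
187 = 10111011
107 = 01101011
209 = 11010001
Binary: 00100011.10111011.01101011.11010001


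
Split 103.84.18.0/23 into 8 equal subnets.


New prefix = 23 + 3 = 26
Each subnet has 64 addresses
  103.84.18.0/26
  103.84.18.64/26
  103.84.18.128/26
  103.84.18.192/26
  103.84.19.0/26
  103.84.19.64/26
  103.84.19.128/26
  103.84.19.192/26
Subnets: 103.84.18.0/26, 103.84.18.64/26, 103.84.18.128/26, 103.84.18.192/26, 103.84.19.0/26, 103.84.19.64/26, 103.84.19.128/26, 103.84.19.192/26


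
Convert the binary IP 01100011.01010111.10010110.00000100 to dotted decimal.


01100011 = 99
01010111 = 87
10010110 = 150
00000100 = 4
IP: 99.87.150.4


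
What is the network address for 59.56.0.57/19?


IP:   00111011.00111000.00000000.00111001
Mask: 11111111.11111111.11100000.00000000
AND operation:
Net:  00111011.00111000.00000000.00000000
Network: 59.56.0.0/19


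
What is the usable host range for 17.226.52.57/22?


Network: 17.226.52.0
Broadcast: 17.226.55.255
First usable = network + 1
Last usable = broadcast - 1
Range: 17.226.52.1 to 17.226.55.254


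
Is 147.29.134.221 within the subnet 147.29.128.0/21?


Subnet network: 147.29.128.0
Test IP AND mask: 147.29.128.0
Yes, 147.29.134.221 is in 147.29.128.0/21


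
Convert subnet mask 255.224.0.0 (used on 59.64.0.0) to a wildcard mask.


Subnet mask: 255.224.0.0
Wildcard = 255.255.255.255 - subnet mask
255 - 255 = 0
255 - 224 = 31
255 - 0 = 255
255 - 0 = 255
Wildcard: 0.31.255.255


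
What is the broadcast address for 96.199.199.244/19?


Network: 96.199.192.0/19
Host bits = 13
Set all host bits to 1:
Broadcast: 96.199.223.255


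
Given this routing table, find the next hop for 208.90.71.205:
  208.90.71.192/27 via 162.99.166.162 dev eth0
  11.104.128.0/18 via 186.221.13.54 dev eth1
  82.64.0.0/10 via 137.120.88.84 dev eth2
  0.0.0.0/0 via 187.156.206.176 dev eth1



Longest prefix match for 208.90.71.205:
  /27 208.90.71.192: MATCH
  /18 11.104.128.0: no
  /10 82.64.0.0: no
  /0 0.0.0.0: MATCH
Selected: next-hop 162.99.166.162 via eth0 (matched /27)


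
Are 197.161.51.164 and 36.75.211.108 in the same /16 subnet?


Mask: 255.255.0.0
197.161.51.164 AND mask = 197.161.0.0
36.75.211.108 AND mask = 36.75.0.0
No, different subnets (197.161.0.0 vs 36.75.0.0)


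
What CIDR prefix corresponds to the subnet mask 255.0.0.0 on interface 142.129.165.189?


Binary: 11111111.00000000.00000000.00000000
Count leading 1s
Prefix: /8


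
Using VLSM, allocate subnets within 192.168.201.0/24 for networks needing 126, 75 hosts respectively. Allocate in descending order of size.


126 hosts -> /25 (126 usable): 192.168.201.0/25
75 hosts -> /25 (126 usable): 192.168.201.128/25
Allocation: 192.168.201.0/25 (126 hosts, 126 usable); 192.168.201.128/25 (75 hosts, 126 usable)


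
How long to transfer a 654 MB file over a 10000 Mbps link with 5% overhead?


Effective throughput = 10000 * (1 - 5/100) = 9500 Mbps
File size in Mb = 654 * 8 = 5232 Mb
Time = 5232 / 9500
Time = 0.5507 seconds


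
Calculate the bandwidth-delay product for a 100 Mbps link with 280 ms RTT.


BDP = bandwidth * RTT
= 100 Mbps * 280 ms
= 100 * 1e6 * 280 / 1000 bits
= 28000000 bits
= 3500000 bytes
= 3417.9688 KB
BDP = 28000000 bits (3500000 bytes)


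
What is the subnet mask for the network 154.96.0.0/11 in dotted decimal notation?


/11 means 11 network bits, 21 host bits
Binary: 11111111111000000000000000000000
Mask: 255.224.0.0


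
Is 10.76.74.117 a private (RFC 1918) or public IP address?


RFC 1918 private ranges:
  10.0.0.0/8 (10.0.0.0 - 10.255.255.255)
  172.16.0.0/12 (172.16.0.0 - 172.31.255.255)
  192.168.0.0/16 (192.168.0.0 - 192.168.255.255)
Private (in 10.0.0.0/8)


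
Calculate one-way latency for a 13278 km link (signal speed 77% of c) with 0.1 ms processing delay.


Speed = 0.77 * 3e5 km/s = 231000 km/s
Propagation delay = 13278 / 231000 = 0.0575 s = 57.4805 ms
Processing delay = 0.1 ms
Total one-way latency = 57.5805 ms


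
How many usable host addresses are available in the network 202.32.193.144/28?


Host bits = 32 - 28 = 4
Total addresses = 2^4 = 16
Usable = total - 2 (network and broadcast)
Usable hosts: 14


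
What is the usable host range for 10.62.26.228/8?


Network: 10.0.0.0
Broadcast: 10.255.255.255
First usable = network + 1
Last usable = broadcast - 1
Range: 10.0.0.1 to 10.255.255.254


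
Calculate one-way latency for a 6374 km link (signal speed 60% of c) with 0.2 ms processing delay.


Speed = 0.6 * 3e5 km/s = 180000 km/s
Propagation delay = 6374 / 180000 = 0.0354 s = 35.4111 ms
Processing delay = 0.2 ms
Total one-way latency = 35.6111 ms


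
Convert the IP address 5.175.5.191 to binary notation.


5 = 00000101
175 = 10101111
5 = 00000101
191 = 10111111
Binary: 00000101.10101111.00000101.10111111


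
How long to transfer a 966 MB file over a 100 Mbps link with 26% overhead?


Effective throughput = 100 * (1 - 26/100) = 74 Mbps
File size in Mb = 966 * 8 = 7728 Mb
Time = 7728 / 74
Time = 104.4324 seconds


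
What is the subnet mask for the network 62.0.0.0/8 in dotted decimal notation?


/8 means 8 network bits, 24 host bits
Binary: 11111111000000000000000000000000
Mask: 255.0.0.0


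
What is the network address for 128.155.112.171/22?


IP:   10000000.10011011.01110000.10101011
Mask: 11111111.11111111.11111100.00000000
AND operation:
Net:  10000000.10011011.01110000.00000000
Network: 128.155.112.0/22


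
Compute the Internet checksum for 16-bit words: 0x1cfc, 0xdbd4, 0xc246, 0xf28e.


Sum all words (with carry folding):
+ 0x1cfc = 0x1cfc
+ 0xdbd4 = 0xf8d0
+ 0xc246 = 0xbb17
+ 0xf28e = 0xada6
One's complement: ~0xada6
Checksum = 0x5259


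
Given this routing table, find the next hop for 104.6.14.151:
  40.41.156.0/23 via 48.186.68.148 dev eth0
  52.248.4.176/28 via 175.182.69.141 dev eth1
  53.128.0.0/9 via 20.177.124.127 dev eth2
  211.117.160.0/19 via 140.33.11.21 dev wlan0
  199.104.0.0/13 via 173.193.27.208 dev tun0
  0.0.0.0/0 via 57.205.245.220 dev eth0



Longest prefix match for 104.6.14.151:
  /23 40.41.156.0: no
  /28 52.248.4.176: no
  /9 53.128.0.0: no
  /19 211.117.160.0: no
  /13 199.104.0.0: no
  /0 0.0.0.0: MATCH
Selected: next-hop 57.205.245.220 via eth0 (matched /0)


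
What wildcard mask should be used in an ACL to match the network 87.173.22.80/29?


Subnet mask: 255.255.255.248
Wildcard = 255.255.255.255 - subnet mask
255 - 255 = 0
255 - 255 = 0
255 - 255 = 0
255 - 248 = 7
Wildcard: 0.0.0.7


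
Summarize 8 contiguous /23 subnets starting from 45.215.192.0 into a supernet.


Original prefix: /23
Number of subnets: 8 = 2^3
New prefix = 23 - 3 = 20
Supernet: 45.215.192.0/20


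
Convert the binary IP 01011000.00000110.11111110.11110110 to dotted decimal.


01011000 = 88
00000110 = 6
11111110 = 254
11110110 = 246
IP: 88.6.254.246


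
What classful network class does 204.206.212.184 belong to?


First octet: 204
Binary: 11001100
110xxxxx -> Class C (192-223)
Class C, default mask 255.255.255.0 (/24)


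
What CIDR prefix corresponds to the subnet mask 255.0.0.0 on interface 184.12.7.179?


Binary: 11111111.00000000.00000000.00000000
Count leading 1s
Prefix: /8


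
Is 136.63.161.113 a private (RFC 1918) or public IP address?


RFC 1918 private ranges:
  10.0.0.0/8 (10.0.0.0 - 10.255.255.255)
  172.16.0.0/12 (172.16.0.0 - 172.31.255.255)
  192.168.0.0/16 (192.168.0.0 - 192.168.255.255)
Public (not in any RFC 1918 range)


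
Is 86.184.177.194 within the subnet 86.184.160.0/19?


Subnet network: 86.184.160.0
Test IP AND mask: 86.184.160.0
Yes, 86.184.177.194 is in 86.184.160.0/19


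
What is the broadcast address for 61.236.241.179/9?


Network: 61.128.0.0/9
Host bits = 23
Set all host bits to 1:
Broadcast: 61.255.255.255


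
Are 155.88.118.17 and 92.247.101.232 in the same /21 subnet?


Mask: 255.255.248.0
155.88.118.17 AND mask = 155.88.112.0
92.247.101.232 AND mask = 92.247.96.0
No, different subnets (155.88.112.0 vs 92.247.96.0)


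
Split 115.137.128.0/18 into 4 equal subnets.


New prefix = 18 + 2 = 20
Each subnet has 4096 addresses
  115.137.128.0/20
  115.137.144.0/20
  115.137.160.0/20
  115.137.176.0/20
Subnets: 115.137.128.0/20, 115.137.144.0/20, 115.137.160.0/20, 115.137.176.0/20


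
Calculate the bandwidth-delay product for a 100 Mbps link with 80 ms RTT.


BDP = bandwidth * RTT
= 100 Mbps * 80 ms
= 100 * 1e6 * 80 / 1000 bits
= 8000000 bits
= 1000000 bytes
= 976.5625 KB
BDP = 8000000 bits (1000000 bytes)


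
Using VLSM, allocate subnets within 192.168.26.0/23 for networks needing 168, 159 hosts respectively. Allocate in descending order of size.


168 hosts -> /24 (254 usable): 192.168.26.0/24
159 hosts -> /24 (254 usable): 192.168.27.0/24
Allocation: 192.168.26.0/24 (168 hosts, 254 usable); 192.168.27.0/24 (159 hosts, 254 usable)


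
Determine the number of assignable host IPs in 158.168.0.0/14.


Host bits = 32 - 14 = 18
Total addresses = 2^18 = 262144
Usable = total - 2 (network and broadcast)
Usable hosts: 262142


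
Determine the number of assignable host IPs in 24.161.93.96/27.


Host bits = 32 - 27 = 5
Total addresses = 2^5 = 32
Usable = total - 2 (network and broadcast)
Usable hosts: 30


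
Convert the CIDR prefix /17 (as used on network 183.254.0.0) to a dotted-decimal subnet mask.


/17 means 17 network bits, 15 host bits
Binary: 11111111111111111000000000000000
Mask: 255.255.128.0


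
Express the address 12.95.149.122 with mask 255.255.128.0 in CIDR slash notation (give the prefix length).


Binary: 11111111.11111111.10000000.00000000
Count leading 1s
Prefix: /17


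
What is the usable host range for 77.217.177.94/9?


Network: 77.128.0.0
Broadcast: 77.255.255.255
First usable = network + 1
Last usable = broadcast - 1
Range: 77.128.0.1 to 77.255.255.254


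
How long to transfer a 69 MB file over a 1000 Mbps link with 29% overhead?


Effective throughput = 1000 * (1 - 29/100) = 710 Mbps
File size in Mb = 69 * 8 = 552 Mb
Time = 552 / 710
Time = 0.7775 seconds


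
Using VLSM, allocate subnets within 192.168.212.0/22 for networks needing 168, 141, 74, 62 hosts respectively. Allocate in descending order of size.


168 hosts -> /24 (254 usable): 192.168.212.0/24
141 hosts -> /24 (254 usable): 192.168.213.0/24
74 hosts -> /25 (126 usable): 192.168.214.0/25
62 hosts -> /26 (62 usable): 192.168.214.128/26
Allocation: 192.168.212.0/24 (168 hosts, 254 usable); 192.168.213.0/24 (141 hosts, 254 usable); 192.168.214.0/25 (74 hosts, 126 usable); 192.168.214.128/26 (62 hosts, 62 usable)


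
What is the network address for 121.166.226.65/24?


IP:   01111001.10100110.11100010.01000001
Mask: 11111111.11111111.11111111.00000000
AND operation:
Net:  01111001.10100110.11100010.00000000
Network: 121.166.226.0/24


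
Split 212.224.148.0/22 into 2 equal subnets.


New prefix = 22 + 1 = 23
Each subnet has 512 addresses
  212.224.148.0/23
  212.224.150.0/23
Subnets: 212.224.148.0/23, 212.224.150.0/23


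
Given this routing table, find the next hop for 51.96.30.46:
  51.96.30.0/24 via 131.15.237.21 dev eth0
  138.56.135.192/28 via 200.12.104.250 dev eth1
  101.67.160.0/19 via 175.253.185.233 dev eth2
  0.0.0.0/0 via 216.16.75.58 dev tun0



Longest prefix match for 51.96.30.46:
  /24 51.96.30.0: MATCH
  /28 138.56.135.192: no
  /19 101.67.160.0: no
  /0 0.0.0.0: MATCH
Selected: next-hop 131.15.237.21 via eth0 (matched /24)


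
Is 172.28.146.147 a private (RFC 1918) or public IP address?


RFC 1918 private ranges:
  10.0.0.0/8 (10.0.0.0 - 10.255.255.255)
  172.16.0.0/12 (172.16.0.0 - 172.31.255.255)
  192.168.0.0/16 (192.168.0.0 - 192.168.255.255)
Private (in 172.16.0.0/12)


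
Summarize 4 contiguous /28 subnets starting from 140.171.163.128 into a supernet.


Original prefix: /28
Number of subnets: 4 = 2^2
New prefix = 28 - 2 = 26
Supernet: 140.171.163.128/26


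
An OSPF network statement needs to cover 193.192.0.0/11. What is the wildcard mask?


Subnet mask: 255.224.0.0
Wildcard = 255.255.255.255 - subnet mask
255 - 255 = 0
255 - 224 = 31
255 - 0 = 255
255 - 0 = 255
Wildcard: 0.31.255.255


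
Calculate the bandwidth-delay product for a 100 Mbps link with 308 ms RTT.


BDP = bandwidth * RTT
= 100 Mbps * 308 ms
= 100 * 1e6 * 308 / 1000 bits
= 30800000 bits
= 3850000 bytes
= 3759.7656 KB
BDP = 30800000 bits (3850000 bytes)


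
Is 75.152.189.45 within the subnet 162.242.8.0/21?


Subnet network: 162.242.8.0
Test IP AND mask: 75.152.184.0
No, 75.152.189.45 is not in 162.242.8.0/21


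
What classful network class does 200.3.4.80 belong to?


First octet: 200
Binary: 11001000
110xxxxx -> Class C (192-223)
Class C, default mask 255.255.255.0 (/24)


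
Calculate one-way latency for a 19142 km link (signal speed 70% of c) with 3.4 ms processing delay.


Speed = 0.7 * 3e5 km/s = 210000 km/s
Propagation delay = 19142 / 210000 = 0.0912 s = 91.1524 ms
Processing delay = 3.4 ms
Total one-way latency = 94.5524 ms


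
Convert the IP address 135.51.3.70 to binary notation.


135 = 10000111
51 = 00110011
3 = 00000011
70 = 01000110
Binary: 10000111.00110011.00000011.01000110


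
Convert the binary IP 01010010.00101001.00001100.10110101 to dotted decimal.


01010010 = 82
00101001 = 41
00001100 = 12
10110101 = 181
IP: 82.41.12.181


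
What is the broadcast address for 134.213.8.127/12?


Network: 134.208.0.0/12
Host bits = 20
Set all host bits to 1:
Broadcast: 134.223.255.255


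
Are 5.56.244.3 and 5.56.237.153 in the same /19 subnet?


Mask: 255.255.224.0
5.56.244.3 AND mask = 5.56.224.0
5.56.237.153 AND mask = 5.56.224.0
Yes, same subnet (5.56.224.0)


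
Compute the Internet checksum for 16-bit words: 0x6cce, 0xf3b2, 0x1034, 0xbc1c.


Sum all words (with carry folding):
+ 0x6cce = 0x6cce
+ 0xf3b2 = 0x6081
+ 0x1034 = 0x70b5
+ 0xbc1c = 0x2cd2
One's complement: ~0x2cd2
Checksum = 0xd32d


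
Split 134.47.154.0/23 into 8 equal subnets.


New prefix = 23 + 3 = 26
Each subnet has 64 addresses
  134.47.154.0/26
  134.47.154.64/26
  134.47.154.128/26
  134.47.154.192/26
  134.47.155.0/26
  134.47.155.64/26
  134.47.155.128/26
  134.47.155.192/26
Subnets: 134.47.154.0/26, 134.47.154.64/26, 134.47.154.128/26, 134.47.154.192/26, 134.47.155.0/26, 134.47.155.64/26, 134.47.155.128/26, 134.47.155.192/26


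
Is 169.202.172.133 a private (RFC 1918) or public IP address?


RFC 1918 private ranges:
  10.0.0.0/8 (10.0.0.0 - 10.255.255.255)
  172.16.0.0/12 (172.16.0.0 - 172.31.255.255)
  192.168.0.0/16 (192.168.0.0 - 192.168.255.255)
Public (not in any RFC 1918 range)
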